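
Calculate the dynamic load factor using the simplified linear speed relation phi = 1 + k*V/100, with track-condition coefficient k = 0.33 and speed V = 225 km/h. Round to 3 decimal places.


phi = 1 + k * V / 100
phi = 1 + 0.33 * 225 / 100
phi = 1 + 0.7425
phi = 1.743

1.743


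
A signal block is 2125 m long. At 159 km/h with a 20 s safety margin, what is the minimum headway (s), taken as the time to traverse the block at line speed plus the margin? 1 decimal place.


V = 159 / 3.6 = 44.1667 m/s
Block traversal time = 2125 / 44.1667 = 48.1132 s
Headway = 48.1132 + 20
Headway = 68.1 s

68.1


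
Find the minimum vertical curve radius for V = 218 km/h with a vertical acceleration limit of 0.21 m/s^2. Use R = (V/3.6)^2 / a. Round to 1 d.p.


Convert speed: V = 218 / 3.6 = 60.5556 m/s
V^2 = 3666.9753 m^2/s^2
R_v = 3666.9753 / 0.21
R_v = 17461.8 m

17461.8


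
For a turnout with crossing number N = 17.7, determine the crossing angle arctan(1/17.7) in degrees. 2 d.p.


1/N = 1/17.7 = 0.056497
angle = arctan(0.056497) = 0.056437 rad
angle = 0.056437 * 180/pi = 3.23 degrees

3.23


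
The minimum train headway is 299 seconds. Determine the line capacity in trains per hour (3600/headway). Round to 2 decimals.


Capacity = 3600 / headway
Capacity = 3600 / 299
Capacity = 12.04 trains/hour

12.04


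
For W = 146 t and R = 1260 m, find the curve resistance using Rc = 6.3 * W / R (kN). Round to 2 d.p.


Rc = 6.3 * W / R
Rc = 6.3 * 146 / 1260
Rc = 919.8 / 1260
Rc = 0.73 kN

0.73


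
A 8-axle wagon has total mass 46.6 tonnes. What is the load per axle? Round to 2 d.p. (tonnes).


Load per axle = total weight / number of axles
Load = 46.6 / 8
Load = 5.83 tonnes

5.83


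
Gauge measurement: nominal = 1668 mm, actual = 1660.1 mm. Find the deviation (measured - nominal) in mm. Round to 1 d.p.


Deviation = measured - nominal
Deviation = 1660.1 - 1668
Deviation = -7.9 mm

-7.9


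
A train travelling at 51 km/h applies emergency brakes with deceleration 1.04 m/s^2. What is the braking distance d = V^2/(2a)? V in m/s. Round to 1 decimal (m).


Convert speed: V = 51 / 3.6 = 14.1667 m/s
V^2 = 200.6944
d = 200.6944 / (2 * 1.04)
d = 200.6944 / 2.08
d = 96.5 m

96.5


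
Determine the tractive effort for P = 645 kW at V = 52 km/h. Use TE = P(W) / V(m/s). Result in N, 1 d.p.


Convert: P = 645 kW = 645000 W
V = 52 / 3.6 = 14.4444 m/s
TE = 645000 / 14.4444
TE = 44653.8 N

44653.8


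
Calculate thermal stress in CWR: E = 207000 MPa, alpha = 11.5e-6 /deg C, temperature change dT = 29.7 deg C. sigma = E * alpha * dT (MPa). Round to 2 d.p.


sigma = E * alpha * dT
sigma = 207000 * 11.5e-6 * 29.7
sigma = 2.3805 * 29.7
sigma = 70.70 MPa

70.70


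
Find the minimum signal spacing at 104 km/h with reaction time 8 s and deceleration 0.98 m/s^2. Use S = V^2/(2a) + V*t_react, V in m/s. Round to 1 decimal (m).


V = 104 / 3.6 = 28.8889 m/s
Braking distance = 28.8889^2 / (2*0.98) = 425.7999 m
Sighting distance = 28.8889 * 8 = 231.1111 m
S = 425.7999 + 231.1111 = 656.9 m

656.9


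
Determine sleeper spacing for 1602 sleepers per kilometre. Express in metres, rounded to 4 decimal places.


Spacing = 1000 m / number of sleepers
Spacing = 1000 / 1602
Spacing = 0.6242 m

0.6242


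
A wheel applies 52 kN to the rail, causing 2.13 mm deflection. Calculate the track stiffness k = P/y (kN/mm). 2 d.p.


Track stiffness k = P / y
k = 52 / 2.13
k = 24.41 kN/mm

24.41


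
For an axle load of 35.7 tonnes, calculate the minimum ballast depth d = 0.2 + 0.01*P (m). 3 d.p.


d = 0.2 + 0.01 * 35.7
d = 0.2 + 0.357
d = 0.557 m

0.557


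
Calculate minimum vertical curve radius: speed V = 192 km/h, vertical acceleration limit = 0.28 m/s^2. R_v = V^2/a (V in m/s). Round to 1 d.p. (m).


Convert speed: V = 192 / 3.6 = 53.3333 m/s
V^2 = 2844.4444 m^2/s^2
R_v = 2844.4444 / 0.28
R_v = 10158.7 m

10158.7


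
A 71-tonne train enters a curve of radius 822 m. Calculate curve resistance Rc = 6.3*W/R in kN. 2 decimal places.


Rc = 6.3 * W / R
Rc = 6.3 * 71 / 822
Rc = 447.3 / 822
Rc = 0.54 kN

0.54


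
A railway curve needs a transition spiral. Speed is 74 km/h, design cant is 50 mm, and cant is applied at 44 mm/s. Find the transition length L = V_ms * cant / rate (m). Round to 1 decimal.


Convert speed: V = 74 / 3.6 = 20.5556 m/s
L = 20.5556 * 50 / 44
L = 1027.7778 / 44
L = 23.4 m

23.4


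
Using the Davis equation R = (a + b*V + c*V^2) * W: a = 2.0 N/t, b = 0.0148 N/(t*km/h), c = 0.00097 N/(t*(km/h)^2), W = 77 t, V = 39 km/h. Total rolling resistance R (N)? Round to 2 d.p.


b*V = 0.0148 * 39 = 0.5772
c*V^2 = 0.00097 * 1521 = 1.47537
R_per_t = 2.0 + 0.5772 + 1.47537 = 4.05257 N/t
R_total = 4.05257 * 77 = 312.05 N

312.05


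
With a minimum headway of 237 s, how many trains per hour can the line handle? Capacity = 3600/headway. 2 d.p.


Capacity = 3600 / headway
Capacity = 3600 / 237
Capacity = 15.19 trains/hour

15.19


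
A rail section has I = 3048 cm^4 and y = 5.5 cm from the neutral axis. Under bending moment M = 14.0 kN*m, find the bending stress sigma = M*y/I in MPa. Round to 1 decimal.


Convert units:
M = 14.0 kN*m = 14000000 N*mm
y = 5.5 cm = 55 mm
I = 3048 cm^4 = 30480000 mm^4
sigma = 14000000 * 55 / 30480000
sigma = 25.3 MPa

25.3


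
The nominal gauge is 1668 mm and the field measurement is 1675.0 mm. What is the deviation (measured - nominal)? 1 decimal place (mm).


Deviation = measured - nominal
Deviation = 1675.0 - 1668
Deviation = 7.0 mm

7.0


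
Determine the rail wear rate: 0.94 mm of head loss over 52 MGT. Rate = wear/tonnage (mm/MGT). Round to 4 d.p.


Wear rate = total wear / cumulative tonnage
Rate = 0.94 / 52
Rate = 0.0181 mm/MGT

0.0181


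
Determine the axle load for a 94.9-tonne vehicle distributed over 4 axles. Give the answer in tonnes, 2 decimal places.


Load per axle = total weight / number of axles
Load = 94.9 / 4
Load = 23.73 tonnes

23.73


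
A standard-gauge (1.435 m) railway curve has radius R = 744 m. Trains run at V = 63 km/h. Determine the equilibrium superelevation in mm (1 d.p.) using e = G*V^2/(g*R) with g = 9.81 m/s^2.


Convert speed: V = 63 / 3.6 = 17.5 m/s
Apply formula: e = 1.435 * 17.5^2 / (9.81 * 744)
e = 1.435 * 306.25 / 7298.64
e = 0.060212 m = 60.2 mm

60.2


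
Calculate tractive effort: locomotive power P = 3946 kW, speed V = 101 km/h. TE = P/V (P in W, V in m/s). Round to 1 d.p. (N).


Convert: P = 3946 kW = 3946000 W
V = 101 / 3.6 = 28.0556 m/s
TE = 3946000 / 28.0556
TE = 140649.5 N

140649.5


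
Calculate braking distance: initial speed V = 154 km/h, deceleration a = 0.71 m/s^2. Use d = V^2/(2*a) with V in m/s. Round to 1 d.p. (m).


Convert speed: V = 154 / 3.6 = 42.7778 m/s
V^2 = 1829.9383
d = 1829.9383 / (2 * 0.71)
d = 1829.9383 / 1.42
d = 1288.7 m

1288.7


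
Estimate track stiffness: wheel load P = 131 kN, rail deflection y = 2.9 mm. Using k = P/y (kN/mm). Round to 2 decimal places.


Track stiffness k = P / y
k = 131 / 2.9
k = 45.17 kN/mm

45.17


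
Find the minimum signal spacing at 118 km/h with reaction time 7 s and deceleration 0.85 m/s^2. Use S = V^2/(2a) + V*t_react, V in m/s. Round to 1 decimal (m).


V = 118 / 3.6 = 32.7778 m/s
Braking distance = 32.7778^2 / (2*0.85) = 631.9898 m
Sighting distance = 32.7778 * 7 = 229.4444 m
S = 631.9898 + 229.4444 = 861.4 m

861.4


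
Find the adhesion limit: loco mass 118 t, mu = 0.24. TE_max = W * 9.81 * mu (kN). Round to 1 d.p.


TE_max = W * g * mu
TE_max = 118 * 9.81 * 0.24
TE_max = 1157.58 * 0.24
TE_max = 277.8 kN

277.8


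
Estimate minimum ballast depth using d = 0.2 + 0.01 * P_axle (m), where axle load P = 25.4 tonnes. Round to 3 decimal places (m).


d = 0.2 + 0.01 * 25.4
d = 0.2 + 0.254
d = 0.454 m

0.454


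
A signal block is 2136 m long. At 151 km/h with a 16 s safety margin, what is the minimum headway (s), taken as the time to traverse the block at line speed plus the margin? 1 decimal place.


V = 151 / 3.6 = 41.9444 m/s
Block traversal time = 2136 / 41.9444 = 50.9245 s
Headway = 50.9245 + 16
Headway = 66.9 s

66.9


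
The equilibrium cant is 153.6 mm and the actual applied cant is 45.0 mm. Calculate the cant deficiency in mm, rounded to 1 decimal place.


Cant deficiency = equilibrium cant - actual cant
CD = 153.6 - 45.0
CD = 108.6 mm

108.6


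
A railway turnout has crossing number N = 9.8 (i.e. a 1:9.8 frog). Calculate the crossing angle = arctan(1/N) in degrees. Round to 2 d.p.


1/N = 1/9.8 = 0.102041
angle = arctan(0.102041) = 0.101689 rad
angle = 0.101689 * 180/pi = 5.83 degrees

5.83


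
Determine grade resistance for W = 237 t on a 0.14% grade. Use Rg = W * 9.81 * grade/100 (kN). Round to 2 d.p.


Rg = W * 9.81 * grade / 100
Rg = 237 * 9.81 * 0.14 / 100
Rg = 2324.97 * 0.0014
Rg = 3.25 kN

3.25


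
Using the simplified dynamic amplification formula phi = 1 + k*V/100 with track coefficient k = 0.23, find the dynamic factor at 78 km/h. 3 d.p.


phi = 1 + k * V / 100
phi = 1 + 0.23 * 78 / 100
phi = 1 + 0.1794
phi = 1.179

1.179


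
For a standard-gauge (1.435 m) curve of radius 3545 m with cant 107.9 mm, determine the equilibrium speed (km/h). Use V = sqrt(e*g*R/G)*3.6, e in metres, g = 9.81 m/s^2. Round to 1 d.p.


Convert cant: e = 107.9 mm = 0.1079 m
V_ms = sqrt(0.1079 * 9.81 * 3545 / 1.435)
V_ms = sqrt(2614.898226) = 51.1361 m/s
V = 51.1361 * 3.6 = 184.1 km/h

184.1


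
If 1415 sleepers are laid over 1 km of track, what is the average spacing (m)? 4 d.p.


Spacing = 1000 m / number of sleepers
Spacing = 1000 / 1415
Spacing = 0.7067 m

0.7067


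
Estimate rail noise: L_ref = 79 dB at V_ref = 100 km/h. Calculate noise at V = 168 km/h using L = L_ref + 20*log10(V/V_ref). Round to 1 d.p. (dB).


V/V_ref = 168 / 100 = 1.68
log10(1.68) = 0.225309
20 * 0.225309 = 4.5062
L = 79 + 4.5062 = 83.5 dB

83.5


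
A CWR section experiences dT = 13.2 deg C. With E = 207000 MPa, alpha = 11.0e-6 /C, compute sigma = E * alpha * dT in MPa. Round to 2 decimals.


sigma = E * alpha * dT
sigma = 207000 * 11.0e-6 * 13.2
sigma = 2.277 * 13.2
sigma = 30.06 MPa

30.06


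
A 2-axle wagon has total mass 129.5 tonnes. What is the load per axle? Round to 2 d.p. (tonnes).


Load per axle = total weight / number of axles
Load = 129.5 / 2
Load = 64.75 tonnes

64.75


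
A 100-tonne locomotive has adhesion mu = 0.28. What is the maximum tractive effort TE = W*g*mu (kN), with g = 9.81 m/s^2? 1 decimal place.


TE_max = W * g * mu
TE_max = 100 * 9.81 * 0.28
TE_max = 981.0 * 0.28
TE_max = 274.7 kN

274.7


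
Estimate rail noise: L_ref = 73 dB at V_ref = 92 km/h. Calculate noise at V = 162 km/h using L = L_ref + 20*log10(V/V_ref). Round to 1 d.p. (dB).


V/V_ref = 162 / 92 = 1.76087
log10(1.76087) = 0.245727
20 * 0.245727 = 4.9145
L = 73 + 4.9145 = 77.9 dB

77.9


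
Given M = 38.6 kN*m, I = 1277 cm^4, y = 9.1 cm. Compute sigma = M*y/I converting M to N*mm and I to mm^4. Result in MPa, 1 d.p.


Convert units:
M = 38.6 kN*m = 38600000 N*mm
y = 9.1 cm = 91 mm
I = 1277 cm^4 = 12770000 mm^4
sigma = 38600000 * 91 / 12770000
sigma = 275.1 MPa

275.1


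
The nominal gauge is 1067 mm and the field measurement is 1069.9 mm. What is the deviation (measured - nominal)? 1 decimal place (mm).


Deviation = measured - nominal
Deviation = 1069.9 - 1067
Deviation = 2.9 mm

2.9


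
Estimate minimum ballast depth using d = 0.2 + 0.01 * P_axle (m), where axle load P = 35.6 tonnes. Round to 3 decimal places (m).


d = 0.2 + 0.01 * 35.6
d = 0.2 + 0.356
d = 0.556 m

0.556


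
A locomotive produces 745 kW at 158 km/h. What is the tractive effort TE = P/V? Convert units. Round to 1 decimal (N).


Convert: P = 745 kW = 745000 W
V = 158 / 3.6 = 43.8889 m/s
TE = 745000 / 43.8889
TE = 16974.7 N

16974.7


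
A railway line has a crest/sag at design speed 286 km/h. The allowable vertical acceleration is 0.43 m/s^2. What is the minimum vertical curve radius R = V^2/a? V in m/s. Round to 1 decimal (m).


Convert speed: V = 286 / 3.6 = 79.4444 m/s
V^2 = 6311.4198 m^2/s^2
R_v = 6311.4198 / 0.43
R_v = 14677.7 m

14677.7


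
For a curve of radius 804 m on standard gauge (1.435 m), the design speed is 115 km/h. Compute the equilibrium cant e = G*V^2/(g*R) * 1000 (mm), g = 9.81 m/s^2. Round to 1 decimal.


Convert speed: V = 115 / 3.6 = 31.9444 m/s
Apply formula: e = 1.435 * 31.9444^2 / (9.81 * 804)
e = 1.435 * 1020.4475 / 7887.24
e = 0.18566 m = 185.7 mm

185.7


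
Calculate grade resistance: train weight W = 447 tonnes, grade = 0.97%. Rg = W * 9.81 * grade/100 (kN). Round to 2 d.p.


Rg = W * 9.81 * grade / 100
Rg = 447 * 9.81 * 0.97 / 100
Rg = 4385.07 * 0.0097
Rg = 42.54 kN

42.54


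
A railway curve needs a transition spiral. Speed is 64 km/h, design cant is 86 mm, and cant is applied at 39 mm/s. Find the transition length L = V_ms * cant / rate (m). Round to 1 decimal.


Convert speed: V = 64 / 3.6 = 17.7778 m/s
L = 17.7778 * 86 / 39
L = 1528.8889 / 39
L = 39.2 m

39.2


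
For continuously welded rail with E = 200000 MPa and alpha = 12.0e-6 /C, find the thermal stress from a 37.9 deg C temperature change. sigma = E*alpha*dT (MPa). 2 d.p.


sigma = E * alpha * dT
sigma = 200000 * 12.0e-6 * 37.9
sigma = 2.4 * 37.9
sigma = 90.96 MPa

90.96


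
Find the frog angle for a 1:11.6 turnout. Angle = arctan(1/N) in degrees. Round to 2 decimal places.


1/N = 1/11.6 = 0.086207
angle = arctan(0.086207) = 0.085994 rad
angle = 0.085994 * 180/pi = 4.93 degrees

4.93


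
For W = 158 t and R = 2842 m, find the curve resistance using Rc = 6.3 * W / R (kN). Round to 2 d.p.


Rc = 6.3 * W / R
Rc = 6.3 * 158 / 2842
Rc = 995.4 / 2842
Rc = 0.35 kN

0.35


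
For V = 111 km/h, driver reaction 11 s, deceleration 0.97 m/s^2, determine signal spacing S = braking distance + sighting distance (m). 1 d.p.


V = 111 / 3.6 = 30.8333 m/s
Braking distance = 30.8333^2 / (2*0.97) = 490.0487 m
Sighting distance = 30.8333 * 11 = 339.1667 m
S = 490.0487 + 339.1667 = 829.2 m

829.2


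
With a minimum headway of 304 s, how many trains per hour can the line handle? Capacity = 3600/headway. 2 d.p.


Capacity = 3600 / headway
Capacity = 3600 / 304
Capacity = 11.84 trains/hour

11.84


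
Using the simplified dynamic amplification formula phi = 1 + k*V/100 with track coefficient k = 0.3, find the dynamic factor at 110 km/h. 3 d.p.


phi = 1 + k * V / 100
phi = 1 + 0.3 * 110 / 100
phi = 1 + 0.33
phi = 1.330

1.330


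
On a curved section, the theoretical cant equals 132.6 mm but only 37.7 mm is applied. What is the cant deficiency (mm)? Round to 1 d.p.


Cant deficiency = equilibrium cant - actual cant
CD = 132.6 - 37.7
CD = 94.9 mm

94.9


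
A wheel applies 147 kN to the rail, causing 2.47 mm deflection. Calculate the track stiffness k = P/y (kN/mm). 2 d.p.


Track stiffness k = P / y
k = 147 / 2.47
k = 59.51 kN/mm

59.51


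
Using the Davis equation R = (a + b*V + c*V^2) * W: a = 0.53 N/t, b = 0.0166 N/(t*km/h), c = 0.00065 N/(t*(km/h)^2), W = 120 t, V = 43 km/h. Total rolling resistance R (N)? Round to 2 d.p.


b*V = 0.0166 * 43 = 0.7138
c*V^2 = 0.00065 * 1849 = 1.20185
R_per_t = 0.53 + 0.7138 + 1.20185 = 2.44565 N/t
R_total = 2.44565 * 120 = 293.48 N

293.48


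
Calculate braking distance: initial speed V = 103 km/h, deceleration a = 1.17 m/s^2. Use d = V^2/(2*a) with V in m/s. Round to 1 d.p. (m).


Convert speed: V = 103 / 3.6 = 28.6111 m/s
V^2 = 818.5957
d = 818.5957 / (2 * 1.17)
d = 818.5957 / 2.34
d = 349.8 m

349.8


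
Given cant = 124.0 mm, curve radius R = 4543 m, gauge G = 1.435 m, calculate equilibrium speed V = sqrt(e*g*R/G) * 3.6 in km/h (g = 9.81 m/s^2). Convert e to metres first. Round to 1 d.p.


Convert cant: e = 124.0 mm = 0.1240 m
V_ms = sqrt(0.1240 * 9.81 * 4543 / 1.435)
V_ms = sqrt(3851.071024) = 62.057 m/s
V = 62.057 * 3.6 = 223.4 km/h

223.4


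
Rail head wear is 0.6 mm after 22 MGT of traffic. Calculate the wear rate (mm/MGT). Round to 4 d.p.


Wear rate = total wear / cumulative tonnage
Rate = 0.6 / 22
Rate = 0.0273 mm/MGT

0.0273


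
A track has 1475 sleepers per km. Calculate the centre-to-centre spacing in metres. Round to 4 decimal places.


Spacing = 1000 m / number of sleepers
Spacing = 1000 / 1475
Spacing = 0.6780 m

0.6780


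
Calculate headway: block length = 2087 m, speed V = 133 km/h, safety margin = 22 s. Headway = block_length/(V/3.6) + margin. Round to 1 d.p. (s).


V = 133 / 3.6 = 36.9444 m/s
Block traversal time = 2087 / 36.9444 = 56.4902 s
Headway = 56.4902 + 22
Headway = 78.5 s

78.5


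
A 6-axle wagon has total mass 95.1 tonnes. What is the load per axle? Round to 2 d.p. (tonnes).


Load per axle = total weight / number of axles
Load = 95.1 / 6
Load = 15.85 tonnes

15.85


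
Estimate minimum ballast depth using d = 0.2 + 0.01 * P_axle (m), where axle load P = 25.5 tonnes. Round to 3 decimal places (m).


d = 0.2 + 0.01 * 25.5
d = 0.2 + 0.255
d = 0.455 m

0.455


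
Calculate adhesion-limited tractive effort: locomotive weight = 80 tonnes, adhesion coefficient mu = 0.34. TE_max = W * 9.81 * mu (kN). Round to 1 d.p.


TE_max = W * g * mu
TE_max = 80 * 9.81 * 0.34
TE_max = 784.8 * 0.34
TE_max = 266.8 kN

266.8


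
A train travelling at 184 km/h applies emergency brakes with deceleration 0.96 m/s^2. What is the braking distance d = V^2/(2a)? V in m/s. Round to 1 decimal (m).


Convert speed: V = 184 / 3.6 = 51.1111 m/s
V^2 = 2612.3457
d = 2612.3457 / (2 * 0.96)
d = 2612.3457 / 1.92
d = 1360.6 m

1360.6


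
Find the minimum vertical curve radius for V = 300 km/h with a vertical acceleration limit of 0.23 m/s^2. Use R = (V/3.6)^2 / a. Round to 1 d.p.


Convert speed: V = 300 / 3.6 = 83.3333 m/s
V^2 = 6944.4444 m^2/s^2
R_v = 6944.4444 / 0.23
R_v = 30193.2 m

30193.2


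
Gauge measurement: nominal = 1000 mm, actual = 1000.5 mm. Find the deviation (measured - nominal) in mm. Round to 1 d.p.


Deviation = measured - nominal
Deviation = 1000.5 - 1000
Deviation = 0.5 mm

0.5


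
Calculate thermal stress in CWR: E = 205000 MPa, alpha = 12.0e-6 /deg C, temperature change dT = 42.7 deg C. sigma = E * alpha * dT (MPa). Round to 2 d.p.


sigma = E * alpha * dT
sigma = 205000 * 12.0e-6 * 42.7
sigma = 2.46 * 42.7
sigma = 105.04 MPa

105.04


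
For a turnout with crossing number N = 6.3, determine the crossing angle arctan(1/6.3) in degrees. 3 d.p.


1/N = 1/6.3 = 0.15873
angle = arctan(0.15873) = 0.157417 rad
angle = 0.157417 * 180/pi = 9.019 degrees

9.019


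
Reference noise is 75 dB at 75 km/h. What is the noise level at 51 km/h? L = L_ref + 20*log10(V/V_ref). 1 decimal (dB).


V/V_ref = 51 / 75 = 0.68
log10(0.68) = -0.167491
20 * -0.167491 = -3.3498
L = 75 + -3.3498 = 71.7 dB

71.7


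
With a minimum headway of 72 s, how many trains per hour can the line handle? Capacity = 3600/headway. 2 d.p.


Capacity = 3600 / headway
Capacity = 3600 / 72
Capacity = 50.00 trains/hour

50.00


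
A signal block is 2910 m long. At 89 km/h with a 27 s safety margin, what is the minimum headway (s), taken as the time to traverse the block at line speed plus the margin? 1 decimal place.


V = 89 / 3.6 = 24.7222 m/s
Block traversal time = 2910 / 24.7222 = 117.7079 s
Headway = 117.7079 + 27
Headway = 144.7 s

144.7


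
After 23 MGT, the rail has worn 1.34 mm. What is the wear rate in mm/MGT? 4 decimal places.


Wear rate = total wear / cumulative tonnage
Rate = 1.34 / 23
Rate = 0.0583 mm/MGT

0.0583


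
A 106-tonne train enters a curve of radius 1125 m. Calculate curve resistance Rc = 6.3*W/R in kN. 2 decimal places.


Rc = 6.3 * W / R
Rc = 6.3 * 106 / 1125
Rc = 667.8 / 1125
Rc = 0.59 kN

0.59


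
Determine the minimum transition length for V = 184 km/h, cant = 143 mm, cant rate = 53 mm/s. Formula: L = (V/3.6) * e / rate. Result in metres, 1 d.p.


Convert speed: V = 184 / 3.6 = 51.1111 m/s
L = 51.1111 * 143 / 53
L = 7308.8889 / 53
L = 137.9 m

137.9


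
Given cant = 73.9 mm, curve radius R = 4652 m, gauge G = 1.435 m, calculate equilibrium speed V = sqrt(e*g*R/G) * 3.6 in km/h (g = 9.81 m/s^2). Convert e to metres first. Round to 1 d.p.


Convert cant: e = 73.9 mm = 0.0739 m
V_ms = sqrt(0.0739 * 9.81 * 4652 / 1.435)
V_ms = sqrt(2350.180675) = 48.4787 m/s
V = 48.4787 * 3.6 = 174.5 km/h

174.5


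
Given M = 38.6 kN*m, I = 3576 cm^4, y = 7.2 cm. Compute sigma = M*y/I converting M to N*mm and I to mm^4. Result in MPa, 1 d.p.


Convert units:
M = 38.6 kN*m = 38600000 N*mm
y = 7.2 cm = 72 mm
I = 3576 cm^4 = 35760000 mm^4
sigma = 38600000 * 72 / 35760000
sigma = 77.7 MPa

77.7


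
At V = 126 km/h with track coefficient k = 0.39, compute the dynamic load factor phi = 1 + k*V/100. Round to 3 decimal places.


phi = 1 + k * V / 100
phi = 1 + 0.39 * 126 / 100
phi = 1 + 0.4914
phi = 1.491

1.491


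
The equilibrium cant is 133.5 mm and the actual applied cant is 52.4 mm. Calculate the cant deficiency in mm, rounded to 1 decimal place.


Cant deficiency = equilibrium cant - actual cant
CD = 133.5 - 52.4
CD = 81.1 mm

81.1


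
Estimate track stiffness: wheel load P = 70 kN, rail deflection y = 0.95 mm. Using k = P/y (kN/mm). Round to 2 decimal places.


Track stiffness k = P / y
k = 70 / 0.95
k = 73.68 kN/mm

73.68


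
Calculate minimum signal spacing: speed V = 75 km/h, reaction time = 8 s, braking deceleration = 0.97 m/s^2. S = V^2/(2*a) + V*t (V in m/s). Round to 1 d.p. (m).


V = 75 / 3.6 = 20.8333 m/s
Braking distance = 20.8333^2 / (2*0.97) = 223.7257 m
Sighting distance = 20.8333 * 8 = 166.6667 m
S = 223.7257 + 166.6667 = 390.4 m

390.4


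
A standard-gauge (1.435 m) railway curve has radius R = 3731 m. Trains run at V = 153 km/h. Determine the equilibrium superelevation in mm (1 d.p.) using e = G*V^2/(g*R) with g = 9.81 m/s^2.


Convert speed: V = 153 / 3.6 = 42.5 m/s
Apply formula: e = 1.435 * 42.5^2 / (9.81 * 3731)
e = 1.435 * 1806.25 / 36601.11
e = 0.070817 m = 70.8 mm

70.8


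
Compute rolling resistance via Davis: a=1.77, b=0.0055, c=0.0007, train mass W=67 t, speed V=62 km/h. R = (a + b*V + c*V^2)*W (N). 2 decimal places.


b*V = 0.0055 * 62 = 0.341
c*V^2 = 0.0007 * 3844 = 2.6908
R_per_t = 1.77 + 0.341 + 2.6908 = 4.8018 N/t
R_total = 4.8018 * 67 = 321.72 N

321.72


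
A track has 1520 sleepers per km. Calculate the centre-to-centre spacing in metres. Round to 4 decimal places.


Spacing = 1000 m / number of sleepers
Spacing = 1000 / 1520
Spacing = 0.6579 m

0.6579


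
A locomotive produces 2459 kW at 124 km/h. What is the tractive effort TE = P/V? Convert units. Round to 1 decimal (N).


Convert: P = 2459 kW = 2459000 W
V = 124 / 3.6 = 34.4444 m/s
TE = 2459000 / 34.4444
TE = 71390.3 N

71390.3


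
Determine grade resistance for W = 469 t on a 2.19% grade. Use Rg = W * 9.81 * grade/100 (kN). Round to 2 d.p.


Rg = W * 9.81 * grade / 100
Rg = 469 * 9.81 * 2.19 / 100
Rg = 4600.89 * 0.0219
Rg = 100.76 kN

100.76


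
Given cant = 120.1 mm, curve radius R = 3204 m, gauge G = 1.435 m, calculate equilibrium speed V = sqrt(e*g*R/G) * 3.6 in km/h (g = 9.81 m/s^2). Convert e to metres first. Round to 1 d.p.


Convert cant: e = 120.1 mm = 0.1201 m
V_ms = sqrt(0.1201 * 9.81 * 3204 / 1.435)
V_ms = sqrt(2630.586707) = 51.2892 m/s
V = 51.2892 * 3.6 = 184.6 km/h

184.6


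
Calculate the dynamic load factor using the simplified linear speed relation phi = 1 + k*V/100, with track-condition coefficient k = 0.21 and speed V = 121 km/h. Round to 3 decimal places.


phi = 1 + k * V / 100
phi = 1 + 0.21 * 121 / 100
phi = 1 + 0.2541
phi = 1.254

1.254


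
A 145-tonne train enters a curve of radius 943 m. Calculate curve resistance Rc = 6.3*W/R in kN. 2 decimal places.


Rc = 6.3 * W / R
Rc = 6.3 * 145 / 943
Rc = 913.5 / 943
Rc = 0.97 kN

0.97


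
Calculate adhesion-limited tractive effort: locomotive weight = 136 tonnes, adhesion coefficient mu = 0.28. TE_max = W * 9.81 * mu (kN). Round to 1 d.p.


TE_max = W * g * mu
TE_max = 136 * 9.81 * 0.28
TE_max = 1334.16 * 0.28
TE_max = 373.6 kN

373.6


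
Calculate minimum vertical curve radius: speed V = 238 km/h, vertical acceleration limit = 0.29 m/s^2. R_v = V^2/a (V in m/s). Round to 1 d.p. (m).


Convert speed: V = 238 / 3.6 = 66.1111 m/s
V^2 = 4370.679 m^2/s^2
R_v = 4370.679 / 0.29
R_v = 15071.3 m

15071.3


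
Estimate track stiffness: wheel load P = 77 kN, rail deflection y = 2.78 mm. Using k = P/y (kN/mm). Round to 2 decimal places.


Track stiffness k = P / y
k = 77 / 2.78
k = 27.70 kN/mm

27.70


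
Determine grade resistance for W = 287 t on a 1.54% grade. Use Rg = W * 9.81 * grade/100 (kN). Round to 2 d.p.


Rg = W * 9.81 * grade / 100
Rg = 287 * 9.81 * 1.54 / 100
Rg = 2815.47 * 0.0154
Rg = 43.36 kN

43.36


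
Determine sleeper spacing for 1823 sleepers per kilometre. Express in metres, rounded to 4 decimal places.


Spacing = 1000 m / number of sleepers
Spacing = 1000 / 1823
Spacing = 0.5485 m

0.5485


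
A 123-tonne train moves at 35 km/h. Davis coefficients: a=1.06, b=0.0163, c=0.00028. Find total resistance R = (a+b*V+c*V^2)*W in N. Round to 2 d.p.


b*V = 0.0163 * 35 = 0.5705
c*V^2 = 0.00028 * 1225 = 0.343
R_per_t = 1.06 + 0.5705 + 0.343 = 1.9735 N/t
R_total = 1.9735 * 123 = 242.74 N

242.74


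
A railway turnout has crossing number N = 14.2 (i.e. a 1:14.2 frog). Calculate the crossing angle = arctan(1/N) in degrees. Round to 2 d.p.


1/N = 1/14.2 = 0.070423
angle = arctan(0.070423) = 0.070306 rad
angle = 0.070306 * 180/pi = 4.03 degrees

4.03


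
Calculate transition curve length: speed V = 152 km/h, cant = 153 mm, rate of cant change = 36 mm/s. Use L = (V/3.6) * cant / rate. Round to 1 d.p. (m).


Convert speed: V = 152 / 3.6 = 42.2222 m/s
L = 42.2222 * 153 / 36
L = 6460.0 / 36
L = 179.4 m

179.4


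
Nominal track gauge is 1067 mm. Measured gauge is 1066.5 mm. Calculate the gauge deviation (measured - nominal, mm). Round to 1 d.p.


Deviation = measured - nominal
Deviation = 1066.5 - 1067
Deviation = -0.5 mm

-0.5


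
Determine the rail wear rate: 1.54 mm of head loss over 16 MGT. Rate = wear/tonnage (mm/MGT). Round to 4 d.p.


Wear rate = total wear / cumulative tonnage
Rate = 1.54 / 16
Rate = 0.0963 mm/MGT

0.0963


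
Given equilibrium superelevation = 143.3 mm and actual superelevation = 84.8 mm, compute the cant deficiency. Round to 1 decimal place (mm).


Cant deficiency = equilibrium cant - actual cant
CD = 143.3 - 84.8
CD = 58.5 mm

58.5


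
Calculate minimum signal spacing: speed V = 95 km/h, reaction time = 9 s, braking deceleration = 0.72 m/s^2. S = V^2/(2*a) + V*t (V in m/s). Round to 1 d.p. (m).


V = 95 / 3.6 = 26.3889 m/s
Braking distance = 26.3889^2 / (2*0.72) = 483.5927 m
Sighting distance = 26.3889 * 9 = 237.5 m
S = 483.5927 + 237.5 = 721.1 m

721.1


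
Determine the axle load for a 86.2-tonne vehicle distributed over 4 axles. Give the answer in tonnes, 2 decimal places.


Load per axle = total weight / number of axles
Load = 86.2 / 4
Load = 21.55 tonnes

21.55


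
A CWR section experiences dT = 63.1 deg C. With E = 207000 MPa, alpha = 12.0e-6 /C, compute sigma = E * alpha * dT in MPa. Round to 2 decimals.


sigma = E * alpha * dT
sigma = 207000 * 12.0e-6 * 63.1
sigma = 2.484 * 63.1
sigma = 156.74 MPa

156.74


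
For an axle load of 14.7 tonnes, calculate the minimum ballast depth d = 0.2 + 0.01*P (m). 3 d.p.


d = 0.2 + 0.01 * 14.7
d = 0.2 + 0.147
d = 0.347 m

0.347


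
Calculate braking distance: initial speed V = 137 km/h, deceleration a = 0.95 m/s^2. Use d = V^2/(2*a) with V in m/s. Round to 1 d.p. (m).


Convert speed: V = 137 / 3.6 = 38.0556 m/s
V^2 = 1448.2253
d = 1448.2253 / (2 * 0.95)
d = 1448.2253 / 1.9
d = 762.2 m

762.2


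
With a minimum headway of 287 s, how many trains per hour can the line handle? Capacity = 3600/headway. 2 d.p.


Capacity = 3600 / headway
Capacity = 3600 / 287
Capacity = 12.54 trains/hour

12.54


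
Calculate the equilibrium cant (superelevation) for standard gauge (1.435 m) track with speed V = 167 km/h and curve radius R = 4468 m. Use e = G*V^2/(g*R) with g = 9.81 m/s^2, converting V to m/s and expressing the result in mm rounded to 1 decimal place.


Convert speed: V = 167 / 3.6 = 46.3889 m/s
Apply formula: e = 1.435 * 46.3889^2 / (9.81 * 4468)
e = 1.435 * 2151.929 / 43831.08
e = 0.070453 m = 70.5 mm

70.5


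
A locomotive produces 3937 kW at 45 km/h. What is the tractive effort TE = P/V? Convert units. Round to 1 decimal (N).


Convert: P = 3937 kW = 3937000 W
V = 45 / 3.6 = 12.5 m/s
TE = 3937000 / 12.5
TE = 314960.0 N

314960.0


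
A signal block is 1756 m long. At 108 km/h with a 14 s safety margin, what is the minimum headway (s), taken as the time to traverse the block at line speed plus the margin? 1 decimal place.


V = 108 / 3.6 = 30.0 m/s
Block traversal time = 1756 / 30.0 = 58.5333 s
Headway = 58.5333 + 14
Headway = 72.5 s

72.5


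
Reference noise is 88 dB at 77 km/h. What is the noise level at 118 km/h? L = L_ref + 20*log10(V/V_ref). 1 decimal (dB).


V/V_ref = 118 / 77 = 1.532468
log10(1.532468) = 0.185391
20 * 0.185391 = 3.7078
L = 88 + 3.7078 = 91.7 dB

91.7


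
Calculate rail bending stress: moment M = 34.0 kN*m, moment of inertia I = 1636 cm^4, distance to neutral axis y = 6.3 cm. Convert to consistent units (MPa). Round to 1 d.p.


Convert units:
M = 34.0 kN*m = 34000000 N*mm
y = 6.3 cm = 63 mm
I = 1636 cm^4 = 16360000 mm^4
sigma = 34000000 * 63 / 16360000
sigma = 130.9 MPa

130.9


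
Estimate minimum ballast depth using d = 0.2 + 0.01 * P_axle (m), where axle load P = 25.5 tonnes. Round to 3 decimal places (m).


d = 0.2 + 0.01 * 25.5
d = 0.2 + 0.255
d = 0.455 m

0.455


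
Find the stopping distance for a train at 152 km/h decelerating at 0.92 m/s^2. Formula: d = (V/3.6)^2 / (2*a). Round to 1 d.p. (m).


Convert speed: V = 152 / 3.6 = 42.2222 m/s
V^2 = 1782.716
d = 1782.716 / (2 * 0.92)
d = 1782.716 / 1.84
d = 968.9 m

968.9


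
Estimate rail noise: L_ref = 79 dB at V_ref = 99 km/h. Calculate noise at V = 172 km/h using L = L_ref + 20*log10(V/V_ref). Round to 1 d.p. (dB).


V/V_ref = 172 / 99 = 1.737374
log10(1.737374) = 0.239893
20 * 0.239893 = 4.7979
L = 79 + 4.7979 = 83.8 dB

83.8


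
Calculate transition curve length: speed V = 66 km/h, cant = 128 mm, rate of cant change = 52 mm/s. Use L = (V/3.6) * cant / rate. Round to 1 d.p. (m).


Convert speed: V = 66 / 3.6 = 18.3333 m/s
L = 18.3333 * 128 / 52
L = 2346.6667 / 52
L = 45.1 m

45.1


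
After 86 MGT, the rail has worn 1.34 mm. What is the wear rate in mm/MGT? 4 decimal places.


Wear rate = total wear / cumulative tonnage
Rate = 1.34 / 86
Rate = 0.0156 mm/MGT

0.0156


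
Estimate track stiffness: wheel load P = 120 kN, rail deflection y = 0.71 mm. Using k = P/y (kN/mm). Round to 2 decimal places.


Track stiffness k = P / y
k = 120 / 0.71
k = 169.01 kN/mm

169.01


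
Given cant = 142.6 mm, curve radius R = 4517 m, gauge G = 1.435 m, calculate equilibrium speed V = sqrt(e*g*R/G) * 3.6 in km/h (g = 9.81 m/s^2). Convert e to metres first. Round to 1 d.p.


Convert cant: e = 142.6 mm = 0.1426 m
V_ms = sqrt(0.1426 * 9.81 * 4517 / 1.435)
V_ms = sqrt(4403.385646) = 66.358 m/s
V = 66.358 * 3.6 = 238.9 km/h

238.9


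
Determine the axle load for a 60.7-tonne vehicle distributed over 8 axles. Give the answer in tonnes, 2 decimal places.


Load per axle = total weight / number of axles
Load = 60.7 / 8
Load = 7.59 tonnes

7.59


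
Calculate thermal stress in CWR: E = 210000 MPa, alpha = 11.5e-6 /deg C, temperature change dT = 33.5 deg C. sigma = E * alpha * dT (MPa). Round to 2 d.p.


sigma = E * alpha * dT
sigma = 210000 * 11.5e-6 * 33.5
sigma = 2.415 * 33.5
sigma = 80.90 MPa

80.90


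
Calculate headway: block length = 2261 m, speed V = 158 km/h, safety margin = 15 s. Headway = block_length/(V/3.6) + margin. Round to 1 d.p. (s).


V = 158 / 3.6 = 43.8889 m/s
Block traversal time = 2261 / 43.8889 = 51.5165 s
Headway = 51.5165 + 15
Headway = 66.5 s

66.5


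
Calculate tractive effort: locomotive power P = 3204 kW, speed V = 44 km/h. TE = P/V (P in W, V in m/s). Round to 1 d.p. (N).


Convert: P = 3204 kW = 3204000 W
V = 44 / 3.6 = 12.2222 m/s
TE = 3204000 / 12.2222
TE = 262145.5 N

262145.5


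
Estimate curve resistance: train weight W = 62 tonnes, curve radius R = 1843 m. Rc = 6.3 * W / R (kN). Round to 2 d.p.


Rc = 6.3 * W / R
Rc = 6.3 * 62 / 1843
Rc = 390.6 / 1843
Rc = 0.21 kN

0.21


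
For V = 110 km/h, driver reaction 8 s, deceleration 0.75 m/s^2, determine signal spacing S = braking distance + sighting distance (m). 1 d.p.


V = 110 / 3.6 = 30.5556 m/s
Braking distance = 30.5556^2 / (2*0.75) = 622.428 m
Sighting distance = 30.5556 * 8 = 244.4444 m
S = 622.428 + 244.4444 = 866.9 m

866.9


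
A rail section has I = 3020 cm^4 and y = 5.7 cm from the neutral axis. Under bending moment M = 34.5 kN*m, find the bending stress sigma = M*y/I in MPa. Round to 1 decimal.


Convert units:
M = 34.5 kN*m = 34500000 N*mm
y = 5.7 cm = 57 mm
I = 3020 cm^4 = 30200000 mm^4
sigma = 34500000 * 57 / 30200000
sigma = 65.1 MPa

65.1


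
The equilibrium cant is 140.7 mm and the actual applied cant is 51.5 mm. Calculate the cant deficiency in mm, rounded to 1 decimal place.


Cant deficiency = equilibrium cant - actual cant
CD = 140.7 - 51.5
CD = 89.2 mm

89.2


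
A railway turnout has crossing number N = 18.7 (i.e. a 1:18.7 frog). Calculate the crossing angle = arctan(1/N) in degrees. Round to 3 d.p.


1/N = 1/18.7 = 0.053476
angle = arctan(0.053476) = 0.053425 rad
angle = 0.053425 * 180/pi = 3.061 degrees

3.061


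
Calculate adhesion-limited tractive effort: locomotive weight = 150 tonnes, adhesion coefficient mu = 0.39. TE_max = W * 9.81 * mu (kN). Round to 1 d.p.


TE_max = W * g * mu
TE_max = 150 * 9.81 * 0.39
TE_max = 1471.5 * 0.39
TE_max = 573.9 kN

573.9


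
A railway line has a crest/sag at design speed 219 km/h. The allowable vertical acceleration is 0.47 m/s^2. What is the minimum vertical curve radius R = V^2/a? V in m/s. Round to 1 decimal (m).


Convert speed: V = 219 / 3.6 = 60.8333 m/s
V^2 = 3700.6944 m^2/s^2
R_v = 3700.6944 / 0.47
R_v = 7873.8 m

7873.8


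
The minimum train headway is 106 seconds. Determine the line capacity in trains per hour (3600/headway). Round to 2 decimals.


Capacity = 3600 / headway
Capacity = 3600 / 106
Capacity = 33.96 trains/hour

33.96


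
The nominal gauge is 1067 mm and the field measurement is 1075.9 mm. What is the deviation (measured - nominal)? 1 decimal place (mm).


Deviation = measured - nominal
Deviation = 1075.9 - 1067
Deviation = 8.9 mm

8.9


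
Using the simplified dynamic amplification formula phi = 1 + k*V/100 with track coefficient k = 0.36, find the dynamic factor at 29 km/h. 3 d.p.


phi = 1 + k * V / 100
phi = 1 + 0.36 * 29 / 100
phi = 1 + 0.1044
phi = 1.104

1.104


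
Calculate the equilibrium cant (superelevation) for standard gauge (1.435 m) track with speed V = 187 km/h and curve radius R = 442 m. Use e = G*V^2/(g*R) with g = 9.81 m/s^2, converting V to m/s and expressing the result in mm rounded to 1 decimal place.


Convert speed: V = 187 / 3.6 = 51.9444 m/s
Apply formula: e = 1.435 * 51.9444^2 / (9.81 * 442)
e = 1.435 * 2698.2253 / 4336.02
e = 0.892974 m = 893.0 mm

893.0


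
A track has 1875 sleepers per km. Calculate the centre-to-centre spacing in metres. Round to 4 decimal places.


Spacing = 1000 m / number of sleepers
Spacing = 1000 / 1875
Spacing = 0.5333 m

0.5333


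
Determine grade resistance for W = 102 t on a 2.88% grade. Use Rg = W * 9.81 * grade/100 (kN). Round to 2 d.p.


Rg = W * 9.81 * grade / 100
Rg = 102 * 9.81 * 2.88 / 100
Rg = 1000.62 * 0.0288
Rg = 28.82 kN

28.82


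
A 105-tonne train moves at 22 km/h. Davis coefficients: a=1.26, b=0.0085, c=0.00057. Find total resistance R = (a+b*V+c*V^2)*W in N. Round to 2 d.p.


b*V = 0.0085 * 22 = 0.187
c*V^2 = 0.00057 * 484 = 0.27588
R_per_t = 1.26 + 0.187 + 0.27588 = 1.72288 N/t
R_total = 1.72288 * 105 = 180.90 N

180.90


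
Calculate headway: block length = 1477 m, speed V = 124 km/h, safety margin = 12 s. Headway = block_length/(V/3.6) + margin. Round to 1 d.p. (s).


V = 124 / 3.6 = 34.4444 m/s
Block traversal time = 1477 / 34.4444 = 42.8806 s
Headway = 42.8806 + 12
Headway = 54.9 s

54.9


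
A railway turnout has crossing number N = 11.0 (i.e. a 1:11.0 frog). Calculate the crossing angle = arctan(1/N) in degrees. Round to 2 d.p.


1/N = 1/11.0 = 0.090909
angle = arctan(0.090909) = 0.09066 rad
angle = 0.09066 * 180/pi = 5.19 degrees

5.19


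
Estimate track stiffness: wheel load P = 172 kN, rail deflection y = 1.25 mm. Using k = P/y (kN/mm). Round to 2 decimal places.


Track stiffness k = P / y
k = 172 / 1.25
k = 137.60 kN/mm

137.60


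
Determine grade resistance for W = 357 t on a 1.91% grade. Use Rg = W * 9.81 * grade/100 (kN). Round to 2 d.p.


Rg = W * 9.81 * grade / 100
Rg = 357 * 9.81 * 1.91 / 100
Rg = 3502.17 * 0.0191
Rg = 66.89 kN

66.89


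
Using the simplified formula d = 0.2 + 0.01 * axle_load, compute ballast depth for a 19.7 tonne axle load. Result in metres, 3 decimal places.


d = 0.2 + 0.01 * 19.7
d = 0.2 + 0.197
d = 0.397 m

0.397


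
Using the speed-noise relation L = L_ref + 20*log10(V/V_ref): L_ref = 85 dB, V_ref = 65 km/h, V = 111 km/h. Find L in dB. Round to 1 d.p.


V/V_ref = 111 / 65 = 1.707692
log10(1.707692) = 0.23241
20 * 0.23241 = 4.6482
L = 85 + 4.6482 = 89.6 dB

89.6


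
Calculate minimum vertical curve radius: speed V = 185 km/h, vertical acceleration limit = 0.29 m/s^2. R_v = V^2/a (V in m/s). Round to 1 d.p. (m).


Convert speed: V = 185 / 3.6 = 51.3889 m/s
V^2 = 2640.8179 m^2/s^2
R_v = 2640.8179 / 0.29
R_v = 9106.3 m

9106.3


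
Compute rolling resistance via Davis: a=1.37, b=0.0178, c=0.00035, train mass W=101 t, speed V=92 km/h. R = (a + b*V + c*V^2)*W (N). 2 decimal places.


b*V = 0.0178 * 92 = 1.6376
c*V^2 = 0.00035 * 8464 = 2.9624
R_per_t = 1.37 + 1.6376 + 2.9624 = 5.97 N/t
R_total = 5.97 * 101 = 602.97 N

602.97


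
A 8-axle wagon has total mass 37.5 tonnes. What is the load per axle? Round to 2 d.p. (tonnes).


Load per axle = total weight / number of axles
Load = 37.5 / 8
Load = 4.69 tonnes

4.69


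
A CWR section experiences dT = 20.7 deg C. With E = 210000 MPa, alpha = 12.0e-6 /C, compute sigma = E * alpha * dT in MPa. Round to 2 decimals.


sigma = E * alpha * dT
sigma = 210000 * 12.0e-6 * 20.7
sigma = 2.52 * 20.7
sigma = 52.16 MPa

52.16


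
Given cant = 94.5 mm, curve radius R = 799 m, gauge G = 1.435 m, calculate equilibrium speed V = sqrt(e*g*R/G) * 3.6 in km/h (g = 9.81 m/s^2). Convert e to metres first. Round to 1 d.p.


Convert cant: e = 94.5 mm = 0.0945 m
V_ms = sqrt(0.0945 * 9.81 * 799 / 1.435)
V_ms = sqrt(516.173488) = 22.7195 m/s
V = 22.7195 * 3.6 = 81.8 km/h

81.8


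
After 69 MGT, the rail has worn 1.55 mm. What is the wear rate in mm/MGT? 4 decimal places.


Wear rate = total wear / cumulative tonnage
Rate = 1.55 / 69
Rate = 0.0225 mm/MGT

0.0225


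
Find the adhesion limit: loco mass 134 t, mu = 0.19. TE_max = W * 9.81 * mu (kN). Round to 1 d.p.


TE_max = W * g * mu
TE_max = 134 * 9.81 * 0.19
TE_max = 1314.54 * 0.19
TE_max = 249.8 kN

249.8


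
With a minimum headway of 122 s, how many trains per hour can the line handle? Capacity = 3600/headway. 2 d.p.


Capacity = 3600 / headway
Capacity = 3600 / 122
Capacity = 29.51 trains/hour

29.51


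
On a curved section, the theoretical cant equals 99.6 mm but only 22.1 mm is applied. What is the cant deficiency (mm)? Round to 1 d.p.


Cant deficiency = equilibrium cant - actual cant
CD = 99.6 - 22.1
CD = 77.5 mm

77.5
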